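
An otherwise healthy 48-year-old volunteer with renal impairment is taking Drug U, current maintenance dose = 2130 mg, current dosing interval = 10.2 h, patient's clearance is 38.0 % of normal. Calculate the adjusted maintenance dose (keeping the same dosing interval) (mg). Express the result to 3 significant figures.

To keep the same average steady-state level, dosing rate must scale with clearance.
CL ratio = 38.0 / 100 = 0.3800
New dose (same interval) = 2130 × 0.3800 = 809.4 mg

809 mg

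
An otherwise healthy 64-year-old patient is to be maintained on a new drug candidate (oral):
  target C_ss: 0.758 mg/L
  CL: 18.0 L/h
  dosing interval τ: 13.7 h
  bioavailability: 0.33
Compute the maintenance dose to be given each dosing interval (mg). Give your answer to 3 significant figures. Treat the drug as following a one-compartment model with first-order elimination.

At steady state, F × (Dose/τ) = Css × CL.
Dose = Css × CL × τ / F = 0.758 × 18.00 × 13.7 / 0.33 = 566.4 mg

566 mg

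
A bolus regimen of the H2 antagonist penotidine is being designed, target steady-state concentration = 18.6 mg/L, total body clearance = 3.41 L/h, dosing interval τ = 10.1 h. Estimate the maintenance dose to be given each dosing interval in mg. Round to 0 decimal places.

At steady state, Dose/τ = Css × CL.
Dose = Css × CL × τ = 18.6 × 3.410 × 10.1 = 640.6 mg

641 mg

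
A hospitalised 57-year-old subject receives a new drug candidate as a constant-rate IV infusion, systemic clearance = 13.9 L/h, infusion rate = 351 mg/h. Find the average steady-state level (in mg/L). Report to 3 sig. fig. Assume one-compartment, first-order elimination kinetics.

At steady state Css = R₀ / CL = 351 / 13.90 = 25.25 mg/L

25.3 mg/L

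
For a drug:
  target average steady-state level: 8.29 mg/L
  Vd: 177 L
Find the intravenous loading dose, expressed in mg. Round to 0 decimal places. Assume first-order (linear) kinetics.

1467 mg

LD = Css × Vd = 8.29 × 177 = 1467 mg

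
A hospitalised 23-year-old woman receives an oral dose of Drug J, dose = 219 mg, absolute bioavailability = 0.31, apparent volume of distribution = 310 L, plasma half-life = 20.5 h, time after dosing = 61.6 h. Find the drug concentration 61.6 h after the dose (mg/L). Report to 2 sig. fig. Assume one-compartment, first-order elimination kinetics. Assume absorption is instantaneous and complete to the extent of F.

Amount reaching circulation = F × Dose = 0.31 × 219.0 = 67.89 mg
C₀ = F·Dose / Vd = 67.89 / 310 = 0.2190 mg/L
k = ln2 / t½ = 0.693147 / 20.5 = 0.03381 h⁻¹
C = C₀ · e^(−k·t) = 0.2190 × e^(−0.03381 × 61.6)
  = 0.2190 × 0.1246 = 0.02729 mg/L

0.027 mg/L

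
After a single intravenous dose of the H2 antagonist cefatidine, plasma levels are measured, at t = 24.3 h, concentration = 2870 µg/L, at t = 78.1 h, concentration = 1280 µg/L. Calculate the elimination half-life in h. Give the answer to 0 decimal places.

k = ln(C₁/C₂) / (t₂ − t₁) = ln(2870/1280) / (78.1 − 24.3)
  = 0.8075 / 53.80 = 0.01501 h⁻¹
t½ = ln2 / k = 0.693147 / 0.01501 = 46.18 h

46 h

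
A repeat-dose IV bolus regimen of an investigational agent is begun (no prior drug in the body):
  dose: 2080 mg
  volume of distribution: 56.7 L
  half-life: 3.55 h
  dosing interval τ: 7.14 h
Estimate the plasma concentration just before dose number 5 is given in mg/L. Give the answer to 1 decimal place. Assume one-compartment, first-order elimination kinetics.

C₀ per dose = Dose / Vd = 2080 / 56.7 = 36.68 mg/L
k = ln2 / t½ = 0.693147 / 3.55 = 0.1953 h⁻¹
Fraction remaining after one interval: r = e^(−kτ) = e^(−0.1953 × 7.14) = 0.2480
Before dose 5, 4 doses have been given (aged 1τ, 2τ, 3τ, 4τ).
C_trough = C₀ × (r + r² + … + r^4) = C₀ × r(1−r^4)/(1−r)
        = 36.68 × 0.2480 × (1 − 0.003783) / (1 − 0.2480) = 12.05 mg/L

12.1 mg/L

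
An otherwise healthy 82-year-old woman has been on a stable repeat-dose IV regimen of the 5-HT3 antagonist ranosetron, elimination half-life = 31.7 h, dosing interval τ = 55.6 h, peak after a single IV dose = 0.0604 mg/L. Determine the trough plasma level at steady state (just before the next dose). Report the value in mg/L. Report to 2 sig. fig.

0.025 mg/L

k = ln2 / t½ = 0.693147 / 31.7 = 0.02187 h⁻¹
e^(−kτ) = e^(−0.02187 × 55.6) = 0.2964
Accumulation ratio R = 1 / (1 − e^(−kτ)) = 1 / (1 − 0.2964) = 1.421
Steady-state trough = C₀ × R × e^(−kτ) = 0.0604 × 1.421 × 0.2964 = 0.02544 mg/L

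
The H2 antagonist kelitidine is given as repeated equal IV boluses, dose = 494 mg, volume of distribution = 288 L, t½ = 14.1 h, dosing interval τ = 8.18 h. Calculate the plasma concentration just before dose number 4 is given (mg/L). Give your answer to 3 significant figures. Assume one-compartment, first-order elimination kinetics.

2.43 mg/L

C₀ per dose = Dose / Vd = 494 / 288 = 1.715 mg/L
k = ln2 / t½ = 0.693147 / 14.1 = 0.04916 h⁻¹
Fraction remaining after one interval: r = e^(−kτ) = e^(−0.04916 × 8.18) = 0.6689
Before dose 4, 3 doses have been given (aged 1τ, 2τ, 3τ).
C_trough = C₀ × (r + r² + … + r^3) = C₀ × r(1−r^3)/(1−r)
        = 1.715 × 0.6689 × (1 − 0.2993) / (1 − 0.6689) = 2.428 mg/L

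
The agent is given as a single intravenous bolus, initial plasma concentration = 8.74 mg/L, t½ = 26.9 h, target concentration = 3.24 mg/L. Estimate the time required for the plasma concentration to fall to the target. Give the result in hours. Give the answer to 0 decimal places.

39 h

k = ln2 / t½ = 0.693147 / 26.9 = 0.02577 h⁻¹
t = ln(C₀ / C) / k = ln(8.740 / 3.24) / 0.02577
  = ln(2.698) / 0.02577 = 0.9925 / 0.02577 = 38.51 h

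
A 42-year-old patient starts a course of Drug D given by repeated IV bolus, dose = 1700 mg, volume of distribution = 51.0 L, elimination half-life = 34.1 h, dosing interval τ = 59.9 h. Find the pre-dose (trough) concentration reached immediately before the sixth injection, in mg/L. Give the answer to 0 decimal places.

14 mg/L

C₀ per dose = Dose / Vd = 1700 / 51.0 = 33.33 mg/L
k = ln2 / t½ = 0.693147 / 34.1 = 0.02033 h⁻¹
Fraction remaining after one interval: r = e^(−kτ) = e^(−0.02033 × 59.9) = 0.2959
Before dose 6, 5 doses have been given (aged 1τ, 2τ, 3τ, 4τ, 5τ).
C_trough = C₀ × (r + r² + … + r^5) = C₀ × r(1−r^5)/(1−r)
        = 33.33 × 0.2959 × (1 − 0.002268) / (1 − 0.2959) = 13.98 mg/L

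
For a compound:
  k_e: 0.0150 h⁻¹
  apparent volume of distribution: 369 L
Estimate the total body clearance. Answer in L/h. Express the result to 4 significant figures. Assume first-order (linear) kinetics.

5.535 L/h

CL = k × Vd = 0.0150 × 369 = 5.535 L/h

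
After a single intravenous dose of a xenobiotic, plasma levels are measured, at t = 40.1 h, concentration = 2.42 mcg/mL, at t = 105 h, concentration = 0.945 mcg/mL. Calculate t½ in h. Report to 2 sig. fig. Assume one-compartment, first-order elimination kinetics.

48 h

k = ln(C₁/C₂) / (t₂ − t₁) = ln(2.42/0.945) / (105 − 40.1)
  = 0.9403 / 64.90 = 0.01449 h⁻¹
t½ = ln2 / k = 0.693147 / 0.01449 = 47.84 h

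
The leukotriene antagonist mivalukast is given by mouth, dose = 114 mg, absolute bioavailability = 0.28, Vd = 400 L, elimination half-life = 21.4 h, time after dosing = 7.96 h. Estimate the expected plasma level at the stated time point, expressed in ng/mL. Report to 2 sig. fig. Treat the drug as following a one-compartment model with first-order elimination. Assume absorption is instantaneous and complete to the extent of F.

62 ng/mL

Amount reaching circulation = F × Dose = 0.28 × 114.0 = 31.92 mg
C₀ = F·Dose / Vd = 31.92 / 400 = 0.07980 mg/L
k = ln2 / t½ = 0.693147 / 21.4 = 0.03239 h⁻¹
C = C₀ · e^(−k·t) = 0.07980 × e^(−0.03239 × 7.96)
  = 0.07980 × 0.7727 = 0.06166 mg/L
Convert: 0.06166 mg/L × 1000 = 61.66 ng/mL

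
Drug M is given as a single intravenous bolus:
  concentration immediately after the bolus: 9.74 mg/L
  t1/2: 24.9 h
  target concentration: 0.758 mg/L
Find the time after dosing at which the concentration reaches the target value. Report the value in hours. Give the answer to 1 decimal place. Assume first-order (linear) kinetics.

k = ln2 / t½ = 0.693147 / 24.9 = 0.02784 h⁻¹
t = ln(C₀ / C) / k = ln(9.740 / 0.758) / 0.02784
  = ln(12.85) / 0.02784 = 2.553 / 0.02784 = 91.70 h

91.7 h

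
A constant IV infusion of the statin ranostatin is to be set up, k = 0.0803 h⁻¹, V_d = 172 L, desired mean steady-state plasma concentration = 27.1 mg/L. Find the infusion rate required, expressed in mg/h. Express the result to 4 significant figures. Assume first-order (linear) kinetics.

374.3 mg/h

CL = k × Vd = 0.08030 × 172 = 13.81 L/h
At steady state, infusion rate R₀ = Css × CL = 27.1 × 13.81 = 374.3 mg/h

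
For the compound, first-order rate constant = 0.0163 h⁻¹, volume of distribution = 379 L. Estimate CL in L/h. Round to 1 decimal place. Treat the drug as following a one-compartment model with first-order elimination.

6.2 L/h

CL = k × Vd = 0.0163 × 379 = 6.178 L/h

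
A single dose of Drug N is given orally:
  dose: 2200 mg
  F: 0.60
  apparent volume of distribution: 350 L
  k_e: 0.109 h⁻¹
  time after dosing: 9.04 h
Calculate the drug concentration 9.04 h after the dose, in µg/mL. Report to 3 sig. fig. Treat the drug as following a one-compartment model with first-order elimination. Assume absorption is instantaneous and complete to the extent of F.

Amount reaching circulation = F × Dose = 0.60 × 2200 = 1320 mg
C₀ = F·Dose / Vd = 1320 / 350 = 3.771 mg/L
C = C₀ · e^(−k·t) = 3.771 × e^(−0.1090 × 9.04)
  = 3.771 × 0.3733 = 1.408 mg/L
(1.408 mg/L = 1.408 µg/mL)

1.41 µg/mL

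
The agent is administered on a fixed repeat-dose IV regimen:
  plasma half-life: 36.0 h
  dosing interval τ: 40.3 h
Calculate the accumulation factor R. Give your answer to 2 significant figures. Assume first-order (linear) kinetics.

k = ln2 / t½ = 0.693147 / 36.0 = 0.01925 h⁻¹
e^(−kτ) = e^(−0.01925 × 40.3) = 0.4603
Accumulation ratio R = 1 / (1 − e^(−kτ)) = 1 / (1 − 0.4603) = 1.853

1.9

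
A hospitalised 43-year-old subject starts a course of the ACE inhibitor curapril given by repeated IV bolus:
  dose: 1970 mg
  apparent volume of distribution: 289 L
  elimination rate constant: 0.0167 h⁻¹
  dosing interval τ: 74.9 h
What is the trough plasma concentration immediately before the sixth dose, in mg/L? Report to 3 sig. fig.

2.73 mg/L

C₀ per dose = Dose / Vd = 1970 / 289 = 6.817 mg/L
Fraction remaining after one interval: r = e^(−kτ) = e^(−0.01670 × 74.9) = 0.2863
Before dose 6, 5 doses have been given (aged 1τ, 2τ, 3τ, 4τ, 5τ).
C_trough = C₀ × (r + r² + … + r^5) = C₀ × r(1−r^5)/(1−r)
        = 6.817 × 0.2863 × (1 − 0.001924) / (1 − 0.2863) = 2.729 mg/L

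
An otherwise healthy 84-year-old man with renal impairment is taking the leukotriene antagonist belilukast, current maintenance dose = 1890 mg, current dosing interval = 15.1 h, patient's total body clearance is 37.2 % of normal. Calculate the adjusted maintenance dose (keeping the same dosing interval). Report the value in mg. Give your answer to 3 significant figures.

To keep the same average steady-state level, dosing rate must scale with clearance.
CL ratio = 37.2 / 100 = 0.3720
New dose (same interval) = 1890 × 0.3720 = 703.1 mg

703 mg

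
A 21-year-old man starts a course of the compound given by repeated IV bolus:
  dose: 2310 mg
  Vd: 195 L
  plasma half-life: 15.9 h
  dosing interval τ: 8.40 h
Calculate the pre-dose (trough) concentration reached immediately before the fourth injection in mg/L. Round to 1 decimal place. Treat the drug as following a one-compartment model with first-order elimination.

C₀ per dose = Dose / Vd = 2310 / 195 = 11.85 mg/L
k = ln2 / t½ = 0.693147 / 15.9 = 0.04359 h⁻¹
Fraction remaining after one interval: r = e^(−kτ) = e^(−0.04359 × 8.40) = 0.6934
Before dose 4, 3 doses have been given (aged 1τ, 2τ, 3τ).
C_trough = C₀ × (r + r² + … + r^3) = C₀ × r(1−r^3)/(1−r)
        = 11.85 × 0.6934 × (1 − 0.3334) / (1 − 0.6934) = 17.86 mg/L

17.9 mg/L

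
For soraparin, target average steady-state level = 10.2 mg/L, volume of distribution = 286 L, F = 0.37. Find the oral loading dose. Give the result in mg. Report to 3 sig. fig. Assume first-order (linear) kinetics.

LD = Css × Vd / F = 10.2 × 286 / 0.37 = 7884 mg

7880 mg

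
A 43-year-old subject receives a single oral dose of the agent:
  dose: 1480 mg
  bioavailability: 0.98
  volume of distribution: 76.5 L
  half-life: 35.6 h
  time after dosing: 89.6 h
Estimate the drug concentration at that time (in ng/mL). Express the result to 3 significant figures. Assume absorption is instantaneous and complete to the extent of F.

Amount reaching circulation = F × Dose = 0.98 × 1480 = 1450 mg
C₀ = F·Dose / Vd = 1450 / 76.5 = 18.95 mg/L
k = ln2 / t½ = 0.693147 / 35.6 = 0.01947 h⁻¹
C = C₀ · e^(−k·t) = 18.95 × e^(−0.01947 × 89.6)
  = 18.95 × 0.1747 = 3.311 mg/L
Convert: 3.311 mg/L × 1000 = 3311 ng/mL

3310 ng/mL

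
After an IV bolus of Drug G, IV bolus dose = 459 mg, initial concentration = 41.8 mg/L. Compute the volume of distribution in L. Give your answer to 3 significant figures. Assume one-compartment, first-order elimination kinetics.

Vd = Dose / C₀ = 459.0 / 41.8 = 10.98 L

11.0 L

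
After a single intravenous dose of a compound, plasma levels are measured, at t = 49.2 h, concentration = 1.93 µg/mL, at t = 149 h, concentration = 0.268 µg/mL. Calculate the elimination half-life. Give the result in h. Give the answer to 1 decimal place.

35.0 h

k = ln(C₁/C₂) / (t₂ − t₁) = ln(1.93/0.268) / (149 − 49.2)
  = 1.974 / 99.80 = 0.01978 h⁻¹
t½ = ln2 / k = 0.693147 / 0.01978 = 35.04 h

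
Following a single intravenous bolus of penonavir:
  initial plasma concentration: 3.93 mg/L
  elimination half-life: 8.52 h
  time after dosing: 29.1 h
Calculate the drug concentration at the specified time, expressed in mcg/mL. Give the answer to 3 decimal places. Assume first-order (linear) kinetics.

k = ln2 / t½ = 0.693147 / 8.52 = 0.08136 h⁻¹
C = C₀ · e^(−k·t) = 3.930 × e^(−0.08136 × 29.1)
  = 3.930 × 0.09371 = 0.3683 mg/L
(0.3683 mg/L = 0.3683 mcg/mL)

0.368 mcg/mL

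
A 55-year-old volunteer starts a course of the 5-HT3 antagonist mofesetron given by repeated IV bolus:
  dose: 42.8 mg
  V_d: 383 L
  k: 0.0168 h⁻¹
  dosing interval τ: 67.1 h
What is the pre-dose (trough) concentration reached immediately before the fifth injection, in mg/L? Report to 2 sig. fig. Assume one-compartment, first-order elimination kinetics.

0.053 mg/L

C₀ per dose = Dose / Vd = 42.8 / 383 = 0.1117 mg/L
Fraction remaining after one interval: r = e^(−kτ) = e^(−0.01680 × 67.1) = 0.3239
Before dose 5, 4 doses have been given (aged 1τ, 2τ, 3τ, 4τ).
C_trough = C₀ × (r + r² + … + r^4) = C₀ × r(1−r^4)/(1−r)
        = 0.1117 × 0.3239 × (1 − 0.01101) / (1 − 0.3239) = 0.05292 mg/L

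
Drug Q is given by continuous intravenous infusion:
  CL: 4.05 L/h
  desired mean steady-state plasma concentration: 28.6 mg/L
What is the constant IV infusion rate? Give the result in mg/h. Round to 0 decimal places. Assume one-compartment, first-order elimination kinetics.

At steady state, infusion rate R₀ = Css × CL = 28.6 × 4.050 = 115.8 mg/h

116 mg/h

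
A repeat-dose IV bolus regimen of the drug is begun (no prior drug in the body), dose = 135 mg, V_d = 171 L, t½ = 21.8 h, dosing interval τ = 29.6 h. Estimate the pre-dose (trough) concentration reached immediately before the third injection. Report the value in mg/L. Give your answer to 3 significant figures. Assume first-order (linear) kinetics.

C₀ per dose = Dose / Vd = 135 / 171 = 0.7895 mg/L
k = ln2 / t½ = 0.693147 / 21.8 = 0.03180 h⁻¹
Fraction remaining after one interval: r = e^(−kτ) = e^(−0.03180 × 29.6) = 0.3901
Before dose 3, 2 doses have been given (aged 1τ, 2τ).
C_trough = C₀ × (r + r²) = 0.7895 × (0.3901 + 0.1522) = 0.4281 mg/L

0.428 mg/L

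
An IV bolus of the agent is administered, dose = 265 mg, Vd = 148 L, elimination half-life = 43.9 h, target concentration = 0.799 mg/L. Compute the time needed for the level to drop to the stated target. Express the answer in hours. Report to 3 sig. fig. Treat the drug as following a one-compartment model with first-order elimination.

51.1 h

C₀ = Dose / Vd = 265.0 / 148 = 1.791 mg/L
k = ln2 / t½ = 0.693147 / 43.9 = 0.01579 h⁻¹
t = ln(C₀ / C) / k = ln(1.791 / 0.799) / 0.01579
  = ln(2.242) / 0.01579 = 0.8074 / 0.01579 = 51.13 h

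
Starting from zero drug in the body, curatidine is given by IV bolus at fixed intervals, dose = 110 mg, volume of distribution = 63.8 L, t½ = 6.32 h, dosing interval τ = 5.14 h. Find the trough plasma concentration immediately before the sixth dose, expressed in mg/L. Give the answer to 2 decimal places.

2.14 mg/L

C₀ per dose = Dose / Vd = 110 / 63.8 = 1.724 mg/L
k = ln2 / t½ = 0.693147 / 6.32 = 0.1097 h⁻¹
Fraction remaining after one interval: r = e^(−kτ) = e^(−0.1097 × 5.14) = 0.5690
Before dose 6, 5 doses have been given (aged 1τ, 2τ, 3τ, 4τ, 5τ).
C_trough = C₀ × (r + r² + … + r^5) = C₀ × r(1−r^5)/(1−r)
        = 1.724 × 0.5690 × (1 − 0.05964) / (1 − 0.5690) = 2.140 mg/L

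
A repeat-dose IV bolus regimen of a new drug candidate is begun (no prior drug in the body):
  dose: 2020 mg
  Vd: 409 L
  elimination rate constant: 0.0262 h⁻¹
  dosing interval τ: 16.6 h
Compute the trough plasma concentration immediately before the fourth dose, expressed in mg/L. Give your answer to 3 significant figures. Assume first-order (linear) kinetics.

6.61 mg/L

C₀ per dose = Dose / Vd = 2020 / 409 = 4.939 mg/L
Fraction remaining after one interval: r = e^(−kτ) = e^(−0.02620 × 16.6) = 0.6473
Before dose 4, 3 doses have been given (aged 1τ, 2τ, 3τ).
C_trough = C₀ × (r + r² + … + r^3) = C₀ × r(1−r^3)/(1−r)
        = 4.939 × 0.6473 × (1 − 0.2712) / (1 − 0.6473) = 6.606 mg/L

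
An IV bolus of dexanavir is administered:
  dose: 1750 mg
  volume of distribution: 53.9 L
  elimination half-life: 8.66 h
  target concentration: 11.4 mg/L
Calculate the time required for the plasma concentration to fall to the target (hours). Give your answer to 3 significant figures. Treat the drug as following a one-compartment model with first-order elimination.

13.1 h

C₀ = Dose / Vd = 1750 / 53.9 = 32.47 mg/L
k = ln2 / t½ = 0.693147 / 8.66 = 0.08004 h⁻¹
t = ln(C₀ / C) / k = ln(32.47 / 11.4) / 0.08004
  = ln(2.848) / 0.08004 = 1.047 / 0.08004 = 13.08 h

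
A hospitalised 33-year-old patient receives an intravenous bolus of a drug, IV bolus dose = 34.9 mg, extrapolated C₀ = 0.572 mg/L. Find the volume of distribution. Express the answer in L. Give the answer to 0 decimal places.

61 L

Vd = Dose / C₀ = 34.90 / 0.572 = 61.01 L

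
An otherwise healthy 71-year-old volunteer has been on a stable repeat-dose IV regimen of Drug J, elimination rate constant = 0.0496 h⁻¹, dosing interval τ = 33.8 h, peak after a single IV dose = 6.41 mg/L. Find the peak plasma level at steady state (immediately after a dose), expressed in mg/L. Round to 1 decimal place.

e^(−kτ) = e^(−0.04960 × 33.8) = 0.1870
Accumulation ratio R = 1 / (1 − e^(−kτ)) = 1 / (1 − 0.1870) = 1.230
Steady-state peak = C₀ × R = 6.41 × 1.230 = 7.884 mg/L

7.9 mg/L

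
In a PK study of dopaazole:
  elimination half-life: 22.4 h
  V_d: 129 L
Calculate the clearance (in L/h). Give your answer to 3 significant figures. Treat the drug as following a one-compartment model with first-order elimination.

k = ln2 / t½ = 0.693147 / 22.4 = 0.03094 h⁻¹
CL = k × Vd = 0.03094 × 129 = 3.991 L/h

3.99 L/h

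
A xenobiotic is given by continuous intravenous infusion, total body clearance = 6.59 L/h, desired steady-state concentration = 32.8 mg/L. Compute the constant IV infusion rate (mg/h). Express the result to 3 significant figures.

At steady state, infusion rate R₀ = Css × CL = 32.8 × 6.590 = 216.2 mg/h

216 mg/h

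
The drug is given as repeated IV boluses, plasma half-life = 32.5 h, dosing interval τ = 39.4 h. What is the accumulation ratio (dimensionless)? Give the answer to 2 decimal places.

k = ln2 / t½ = 0.693147 / 32.5 = 0.02133 h⁻¹
e^(−kτ) = e^(−0.02133 × 39.4) = 0.4315
Accumulation ratio R = 1 / (1 − e^(−kτ)) = 1 / (1 − 0.4315) = 1.759

1.76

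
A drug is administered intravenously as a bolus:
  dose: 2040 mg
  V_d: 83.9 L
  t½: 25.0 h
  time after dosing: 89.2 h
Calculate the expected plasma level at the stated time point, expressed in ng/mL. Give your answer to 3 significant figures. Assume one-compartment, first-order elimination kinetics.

C₀ = Dose / Vd = 2040 / 83.9 = 24.31 mg/L
k = ln2 / t½ = 0.693147 / 25.0 = 0.02773 h⁻¹
C = C₀ · e^(−k·t) = 24.31 × e^(−0.02773 × 89.2)
  = 24.31 × 0.08429 = 2.049 mg/L
Convert: 2.049 mg/L × 1000 = 2049 ng/mL

2050 ng/mL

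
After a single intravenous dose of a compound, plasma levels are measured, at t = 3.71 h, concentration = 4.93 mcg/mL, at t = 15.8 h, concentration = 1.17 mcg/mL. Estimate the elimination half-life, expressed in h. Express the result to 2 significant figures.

5.8 h

k = ln(C₁/C₂) / (t₂ − t₁) = ln(4.93/1.17) / (15.8 − 3.71)
  = 1.438 / 12.09 = 0.1189 h⁻¹
t½ = ln2 / k = 0.693147 / 0.1189 = 5.830 h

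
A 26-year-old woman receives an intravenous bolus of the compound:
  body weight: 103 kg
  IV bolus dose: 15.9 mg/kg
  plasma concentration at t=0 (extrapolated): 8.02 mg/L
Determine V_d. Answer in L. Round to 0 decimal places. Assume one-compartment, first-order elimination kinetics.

204 L

Dose = 15.9 × 103 = 1638 mg
Vd = Dose / C₀ = 1638 / 8.02 = 204.2 L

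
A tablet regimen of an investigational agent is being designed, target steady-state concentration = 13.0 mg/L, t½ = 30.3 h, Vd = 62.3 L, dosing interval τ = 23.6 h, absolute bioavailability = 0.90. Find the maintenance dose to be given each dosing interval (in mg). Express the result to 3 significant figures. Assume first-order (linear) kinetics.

k = ln2 / t½ = 0.693147 / 30.3 = 0.02288 h⁻¹
CL = k × Vd = 0.02288 × 62.3 = 1.425 L/h
At steady state, F × (Dose/τ) = Css × CL.
Dose = Css × CL × τ / F = 13.0 × 1.425 × 23.6 / 0.90 = 485.8 mg

486 mg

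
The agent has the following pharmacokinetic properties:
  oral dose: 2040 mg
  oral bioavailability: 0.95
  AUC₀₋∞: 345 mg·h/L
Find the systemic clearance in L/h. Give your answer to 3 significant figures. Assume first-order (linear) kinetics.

5.62 L/h

CL = F·Dose / AUC = 0.95 × 2040 / 345 = 5.617 L/h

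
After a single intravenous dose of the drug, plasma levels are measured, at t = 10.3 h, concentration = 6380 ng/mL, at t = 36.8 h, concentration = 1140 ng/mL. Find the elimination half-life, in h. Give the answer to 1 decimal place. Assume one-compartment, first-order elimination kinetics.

10.7 h

k = ln(C₁/C₂) / (t₂ − t₁) = ln(6380/1140) / (36.8 − 10.3)
  = 1.722 / 26.50 = 0.06498 h⁻¹
t½ = ln2 / k = 0.693147 / 0.06498 = 10.67 h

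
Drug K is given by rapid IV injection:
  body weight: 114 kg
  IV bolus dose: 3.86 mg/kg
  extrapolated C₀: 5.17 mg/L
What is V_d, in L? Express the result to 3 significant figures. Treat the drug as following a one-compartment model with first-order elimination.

Dose = 3.86 × 114 = 440.0 mg
Vd = Dose / C₀ = 440.0 / 5.17 = 85.11 L

85.1 L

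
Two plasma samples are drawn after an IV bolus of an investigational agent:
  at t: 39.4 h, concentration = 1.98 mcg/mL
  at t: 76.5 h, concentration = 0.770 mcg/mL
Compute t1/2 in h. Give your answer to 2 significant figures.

27 h

k = ln(C₁/C₂) / (t₂ − t₁) = ln(1.98/0.770) / (76.5 − 39.4)
  = 0.9445 / 37.10 = 0.02546 h⁻¹
t½ = ln2 / k = 0.693147 / 0.02546 = 27.22 h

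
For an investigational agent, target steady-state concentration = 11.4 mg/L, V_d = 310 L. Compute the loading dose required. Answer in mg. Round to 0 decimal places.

3534 mg

LD = Css × Vd = 11.4 × 310 = 3534 mg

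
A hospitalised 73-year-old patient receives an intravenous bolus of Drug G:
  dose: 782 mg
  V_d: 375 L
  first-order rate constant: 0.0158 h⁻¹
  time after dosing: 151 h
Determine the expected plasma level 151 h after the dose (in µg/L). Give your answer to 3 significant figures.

192 µg/L

C₀ = Dose / Vd = 782.0 / 375 = 2.085 mg/L
C = C₀ · e^(−k·t) = 2.085 × e^(−0.01580 × 151)
  = 2.085 × 0.09202 = 0.1919 mg/L
Convert: 0.1919 mg/L × 1000 = 191.9 µg/L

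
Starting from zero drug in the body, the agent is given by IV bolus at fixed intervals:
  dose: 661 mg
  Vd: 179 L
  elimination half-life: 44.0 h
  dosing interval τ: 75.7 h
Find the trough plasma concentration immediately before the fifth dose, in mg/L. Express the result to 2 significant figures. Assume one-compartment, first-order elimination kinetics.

1.6 mg/L

C₀ per dose = Dose / Vd = 661 / 179 = 3.693 mg/L
k = ln2 / t½ = 0.693147 / 44.0 = 0.01575 h⁻¹
Fraction remaining after one interval: r = e^(−kτ) = e^(−0.01575 × 75.7) = 0.3035
Before dose 5, 4 doses have been given (aged 1τ, 2τ, 3τ, 4τ).
C_trough = C₀ × (r + r² + … + r^4) = C₀ × r(1−r^4)/(1−r)
        = 3.693 × 0.3035 × (1 − 0.008485) / (1 − 0.3035) = 1.596 mg/L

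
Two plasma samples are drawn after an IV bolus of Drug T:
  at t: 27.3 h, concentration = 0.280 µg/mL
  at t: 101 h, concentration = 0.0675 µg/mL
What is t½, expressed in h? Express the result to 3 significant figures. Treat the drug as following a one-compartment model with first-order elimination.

k = ln(C₁/C₂) / (t₂ − t₁) = ln(0.280/0.0675) / (101 − 27.3)
  = 1.423 / 73.70 = 0.01931 h⁻¹
t½ = ln2 / k = 0.693147 / 0.01931 = 35.90 h

35.9 h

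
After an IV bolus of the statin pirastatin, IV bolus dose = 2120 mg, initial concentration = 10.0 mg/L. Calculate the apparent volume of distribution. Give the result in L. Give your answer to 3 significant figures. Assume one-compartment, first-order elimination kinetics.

Vd = Dose / C₀ = 2120 / 10.0 = 212.0 L

212 L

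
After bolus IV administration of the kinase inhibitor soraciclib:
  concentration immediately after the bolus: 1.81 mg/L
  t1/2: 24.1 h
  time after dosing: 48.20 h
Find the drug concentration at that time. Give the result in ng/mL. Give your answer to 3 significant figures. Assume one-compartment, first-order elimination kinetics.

453 ng/mL

k = ln2 / t½ = 0.693147 / 24.1 = 0.02876 h⁻¹
t / t½ = 48.20 / 24.1 = 2 half-lives
C = C₀ × (1/2)^2 = 1.810 × 0.2500 = 0.4525 mg/L
Convert: 0.4525 mg/L × 1000 = 452.5 ng/mL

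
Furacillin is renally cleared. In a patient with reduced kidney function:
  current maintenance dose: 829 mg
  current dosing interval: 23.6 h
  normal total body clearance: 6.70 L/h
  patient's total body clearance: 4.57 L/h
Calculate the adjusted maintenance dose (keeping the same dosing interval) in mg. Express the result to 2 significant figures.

To keep the same average steady-state level, dosing rate must scale with clearance.
CL ratio = 4.57 / 6.70 = 0.6821
New dose (same interval) = 829 × 0.6821 = 565.5 mg

570 mg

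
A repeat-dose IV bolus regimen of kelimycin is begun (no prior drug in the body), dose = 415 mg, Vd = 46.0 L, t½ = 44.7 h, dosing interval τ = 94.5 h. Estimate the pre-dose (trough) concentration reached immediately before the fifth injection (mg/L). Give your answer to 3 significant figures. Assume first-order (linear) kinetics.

C₀ per dose = Dose / Vd = 415 / 46.0 = 9.022 mg/L
k = ln2 / t½ = 0.693147 / 44.7 = 0.01551 h⁻¹
Fraction remaining after one interval: r = e^(−kτ) = e^(−0.01551 × 94.5) = 0.2309
Before dose 5, 4 doses have been given (aged 1τ, 2τ, 3τ, 4τ).
C_trough = C₀ × (r + r² + … + r^4) = C₀ × r(1−r^4)/(1−r)
        = 9.022 × 0.2309 × (1 − 0.002842) / (1 − 0.2309) = 2.701 mg/L

2.70 mg/L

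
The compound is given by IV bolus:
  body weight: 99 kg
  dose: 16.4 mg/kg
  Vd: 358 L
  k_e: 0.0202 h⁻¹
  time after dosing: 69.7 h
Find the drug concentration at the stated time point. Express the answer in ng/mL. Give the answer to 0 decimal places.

Total dose = 16.4 × 99 = 1624 mg
C₀ = Dose / Vd = 1624 / 358 = 4.536 mg/L
C = C₀ · e^(−k·t) = 4.536 × e^(−0.02020 × 69.7)
  = 4.536 × 0.2446 = 1.110 mg/L
Convert: 1.110 mg/L × 1000 = 1110 ng/mL

1110 ng/mL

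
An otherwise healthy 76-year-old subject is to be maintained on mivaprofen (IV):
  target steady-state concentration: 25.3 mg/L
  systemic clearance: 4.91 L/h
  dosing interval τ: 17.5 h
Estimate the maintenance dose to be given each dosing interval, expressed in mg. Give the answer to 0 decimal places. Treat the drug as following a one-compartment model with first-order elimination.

2174 mg

At steady state, Dose/τ = Css × CL.
Dose = Css × CL × τ = 25.3 × 4.910 × 17.5 = 2174 mg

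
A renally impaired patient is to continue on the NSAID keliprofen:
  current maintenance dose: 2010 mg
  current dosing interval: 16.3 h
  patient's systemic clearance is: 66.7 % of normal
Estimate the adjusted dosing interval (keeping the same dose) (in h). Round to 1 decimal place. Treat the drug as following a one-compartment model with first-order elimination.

To keep the same average steady-state level, dosing rate must scale with clearance.
CL ratio = 66.7 / 100 = 0.6670
New interval (same dose) = 16.3 / 0.6670 = 24.44 h

24.4 h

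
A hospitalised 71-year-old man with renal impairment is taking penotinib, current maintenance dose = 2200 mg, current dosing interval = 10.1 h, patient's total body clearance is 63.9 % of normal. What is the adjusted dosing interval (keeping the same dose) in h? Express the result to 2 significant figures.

To keep the same average steady-state level, dosing rate must scale with clearance.
CL ratio = 63.9 / 100 = 0.6390
New interval (same dose) = 10.1 / 0.6390 = 15.81 h

16 h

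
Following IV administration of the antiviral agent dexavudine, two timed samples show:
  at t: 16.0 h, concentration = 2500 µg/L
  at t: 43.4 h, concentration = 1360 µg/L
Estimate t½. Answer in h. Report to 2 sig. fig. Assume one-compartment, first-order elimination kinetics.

31 h

k = ln(C₁/C₂) / (t₂ − t₁) = ln(2500/1360) / (43.4 − 16.0)
  = 0.6088 / 27.40 = 0.02222 h⁻¹
t½ = ln2 / k = 0.693147 / 0.02222 = 31.19 h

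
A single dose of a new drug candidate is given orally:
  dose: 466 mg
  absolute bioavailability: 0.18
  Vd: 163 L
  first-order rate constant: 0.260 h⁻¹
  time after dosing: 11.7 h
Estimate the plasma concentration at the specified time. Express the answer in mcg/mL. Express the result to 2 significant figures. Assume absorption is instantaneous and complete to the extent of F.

0.025 mcg/mL

Amount reaching circulation = F × Dose = 0.18 × 466.0 = 83.88 mg
C₀ = F·Dose / Vd = 83.88 / 163 = 0.5146 mg/L
C = C₀ · e^(−k·t) = 0.5146 × e^(−0.2600 × 11.7)
  = 0.5146 × 0.04774 = 0.02457 mg/L
(0.02457 mg/L = 0.02457 mcg/mL)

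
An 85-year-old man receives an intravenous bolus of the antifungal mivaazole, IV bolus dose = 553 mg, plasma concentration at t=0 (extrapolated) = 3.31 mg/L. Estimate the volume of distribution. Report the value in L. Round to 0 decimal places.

Vd = Dose / C₀ = 553.0 / 3.31 = 167.1 L

167 L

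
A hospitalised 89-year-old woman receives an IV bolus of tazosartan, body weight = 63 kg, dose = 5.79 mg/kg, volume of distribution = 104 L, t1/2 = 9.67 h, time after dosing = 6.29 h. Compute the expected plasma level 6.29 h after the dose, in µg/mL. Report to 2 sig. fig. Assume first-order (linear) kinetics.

Total dose = 5.79 × 63 = 364.8 mg
C₀ = Dose / Vd = 364.8 / 104 = 3.508 mg/L
k = ln2 / t½ = 0.693147 / 9.67 = 0.07168 h⁻¹
C = C₀ · e^(−k·t) = 3.508 × e^(−0.07168 × 6.29)
  = 3.508 × 0.6371 = 2.235 mg/L
(2.235 mg/L = 2.235 µg/mL)

2.2 µg/mL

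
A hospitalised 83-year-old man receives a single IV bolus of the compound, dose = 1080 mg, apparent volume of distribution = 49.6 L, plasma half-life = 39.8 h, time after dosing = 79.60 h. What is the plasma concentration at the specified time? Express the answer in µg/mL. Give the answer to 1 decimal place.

C₀ = Dose / Vd = 1080 / 49.6 = 21.77 mg/L
k = ln2 / t½ = 0.693147 / 39.8 = 0.01742 h⁻¹
t / t½ = 79.60 / 39.8 = 2 half-lives
C = C₀ × (1/2)^2 = 21.77 × 0.2500 = 5.443 mg/L
(5.443 mg/L = 5.443 µg/mL)

5.4 µg/mL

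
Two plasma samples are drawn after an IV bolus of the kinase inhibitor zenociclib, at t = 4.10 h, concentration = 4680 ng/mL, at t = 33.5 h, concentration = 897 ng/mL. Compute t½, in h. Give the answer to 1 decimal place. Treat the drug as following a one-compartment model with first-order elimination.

12.3 h

k = ln(C₁/C₂) / (t₂ − t₁) = ln(4680/897) / (33.5 − 4.10)
  = 1.652 / 29.40 = 0.05619 h⁻¹
t½ = ln2 / k = 0.693147 / 0.05619 = 12.34 h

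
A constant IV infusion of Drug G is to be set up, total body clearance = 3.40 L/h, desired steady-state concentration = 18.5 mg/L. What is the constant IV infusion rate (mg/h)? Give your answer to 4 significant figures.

62.90 mg/h

At steady state, infusion rate R₀ = Css × CL = 18.5 × 3.400 = 62.90 mg/h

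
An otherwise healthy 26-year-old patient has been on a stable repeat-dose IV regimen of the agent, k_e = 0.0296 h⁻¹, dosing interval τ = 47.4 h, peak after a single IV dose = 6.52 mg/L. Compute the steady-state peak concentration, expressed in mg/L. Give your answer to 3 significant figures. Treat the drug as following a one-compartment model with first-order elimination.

e^(−kτ) = e^(−0.02960 × 47.4) = 0.2458
Accumulation ratio R = 1 / (1 − e^(−kτ)) = 1 / (1 − 0.2458) = 1.326
Steady-state peak = C₀ × R = 6.52 × 1.326 = 8.646 mg/L

8.65 mg/L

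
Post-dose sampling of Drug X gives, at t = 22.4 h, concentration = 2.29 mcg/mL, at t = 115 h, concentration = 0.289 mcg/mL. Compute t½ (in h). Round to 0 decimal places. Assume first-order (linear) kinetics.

k = ln(C₁/C₂) / (t₂ − t₁) = ln(2.29/0.289) / (115 − 22.4)
  = 2.070 / 92.60 = 0.02235 h⁻¹
t½ = ln2 / k = 0.693147 / 0.02235 = 31.01 h

31 h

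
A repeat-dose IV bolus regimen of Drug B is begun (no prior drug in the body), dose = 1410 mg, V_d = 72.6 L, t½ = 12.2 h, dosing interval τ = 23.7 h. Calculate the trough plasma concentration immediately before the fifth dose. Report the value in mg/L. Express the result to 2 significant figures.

C₀ per dose = Dose / Vd = 1410 / 72.6 = 19.42 mg/L
k = ln2 / t½ = 0.693147 / 12.2 = 0.05682 h⁻¹
Fraction remaining after one interval: r = e^(−kτ) = e^(−0.05682 × 23.7) = 0.2601
Before dose 5, 4 doses have been given (aged 1τ, 2τ, 3τ, 4τ).
C_trough = C₀ × (r + r² + … + r^4) = C₀ × r(1−r^4)/(1−r)
        = 19.42 × 0.2601 × (1 − 0.004577) / (1 − 0.2601) = 6.796 mg/L

6.8 mg/L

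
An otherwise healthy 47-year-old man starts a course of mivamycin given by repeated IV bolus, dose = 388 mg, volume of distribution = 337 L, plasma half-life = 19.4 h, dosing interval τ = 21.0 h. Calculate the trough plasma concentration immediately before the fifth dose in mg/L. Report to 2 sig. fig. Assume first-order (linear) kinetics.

C₀ per dose = Dose / Vd = 388 / 337 = 1.151 mg/L
k = ln2 / t½ = 0.693147 / 19.4 = 0.03573 h⁻¹
Fraction remaining after one interval: r = e^(−kτ) = e^(−0.03573 × 21.0) = 0.4722
Before dose 5, 4 doses have been given (aged 1τ, 2τ, 3τ, 4τ).
C_trough = C₀ × (r + r² + … + r^4) = C₀ × r(1−r^4)/(1−r)
        = 1.151 × 0.4722 × (1 − 0.04972) / (1 − 0.4722) = 0.9786 mg/L

0.98 mg/L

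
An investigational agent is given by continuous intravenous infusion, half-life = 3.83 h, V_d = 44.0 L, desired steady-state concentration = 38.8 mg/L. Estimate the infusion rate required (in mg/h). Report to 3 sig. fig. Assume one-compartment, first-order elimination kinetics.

k = ln2 / t½ = 0.693147 / 3.83 = 0.1810 h⁻¹
CL = k × Vd = 0.1810 × 44.0 = 7.964 L/h
At steady state, infusion rate R₀ = Css × CL = 38.8 × 7.964 = 309.0 mg/h

309 mg/h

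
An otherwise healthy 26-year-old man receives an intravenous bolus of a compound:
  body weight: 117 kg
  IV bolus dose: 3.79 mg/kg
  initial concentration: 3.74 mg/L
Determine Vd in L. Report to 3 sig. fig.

119 L

Dose = 3.79 × 117 = 443.4 mg
Vd = Dose / C₀ = 443.4 / 3.74 = 118.6 L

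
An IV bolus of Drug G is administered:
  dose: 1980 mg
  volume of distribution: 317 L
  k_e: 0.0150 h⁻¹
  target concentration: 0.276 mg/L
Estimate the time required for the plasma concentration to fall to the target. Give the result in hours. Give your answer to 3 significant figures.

C₀ = Dose / Vd = 1980 / 317 = 6.246 mg/L
t = ln(C₀ / C) / k = ln(6.246 / 0.276) / 0.01500
  = ln(22.63) / 0.01500 = 3.119 / 0.01500 = 207.9 h

208 h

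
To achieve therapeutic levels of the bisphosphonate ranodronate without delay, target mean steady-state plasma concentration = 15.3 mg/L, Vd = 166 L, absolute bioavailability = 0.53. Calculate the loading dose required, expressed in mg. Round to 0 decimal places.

LD = Css × Vd / F = 15.3 × 166 / 0.53 = 4792 mg

4792 mg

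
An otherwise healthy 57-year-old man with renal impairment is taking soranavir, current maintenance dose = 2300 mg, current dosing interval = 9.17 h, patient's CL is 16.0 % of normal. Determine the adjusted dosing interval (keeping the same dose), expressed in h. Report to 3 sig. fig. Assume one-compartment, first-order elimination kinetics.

57.3 h

To keep the same average steady-state level, dosing rate must scale with clearance.
CL ratio = 16.0 / 100 = 0.1600
New interval (same dose) = 9.17 / 0.1600 = 57.31 h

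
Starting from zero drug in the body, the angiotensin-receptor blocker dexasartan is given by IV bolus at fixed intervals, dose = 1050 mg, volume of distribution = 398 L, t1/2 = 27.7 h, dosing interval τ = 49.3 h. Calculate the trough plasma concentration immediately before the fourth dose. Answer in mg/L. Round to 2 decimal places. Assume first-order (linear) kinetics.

C₀ per dose = Dose / Vd = 1050 / 398 = 2.638 mg/L
k = ln2 / t½ = 0.693147 / 27.7 = 0.02502 h⁻¹
Fraction remaining after one interval: r = e^(−kτ) = e^(−0.02502 × 49.3) = 0.2913
Before dose 4, 3 doses have been given (aged 1τ, 2τ, 3τ).
C_trough = C₀ × (r + r² + … + r^3) = C₀ × r(1−r^3)/(1−r)
        = 2.638 × 0.2913 × (1 − 0.02472) / (1 − 0.2913) = 1.058 mg/L

1.06 mg/L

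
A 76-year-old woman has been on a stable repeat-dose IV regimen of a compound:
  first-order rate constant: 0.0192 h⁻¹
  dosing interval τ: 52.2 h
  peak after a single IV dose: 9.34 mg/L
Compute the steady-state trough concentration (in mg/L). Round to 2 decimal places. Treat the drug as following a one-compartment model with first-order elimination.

e^(−kτ) = e^(−0.01920 × 52.2) = 0.3671
Accumulation ratio R = 1 / (1 − e^(−kτ)) = 1 / (1 − 0.3671) = 1.580
Steady-state trough = C₀ × R × e^(−kτ) = 9.34 × 1.580 × 0.3671 = 5.417 mg/L

5.42 mg/L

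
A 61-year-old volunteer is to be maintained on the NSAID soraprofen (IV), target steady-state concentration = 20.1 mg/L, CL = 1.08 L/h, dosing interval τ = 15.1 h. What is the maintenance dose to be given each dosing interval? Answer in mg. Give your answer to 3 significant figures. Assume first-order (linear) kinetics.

At steady state, Dose/τ = Css × CL.
Dose = Css × CL × τ = 20.1 × 1.080 × 15.1 = 327.8 mg

328 mg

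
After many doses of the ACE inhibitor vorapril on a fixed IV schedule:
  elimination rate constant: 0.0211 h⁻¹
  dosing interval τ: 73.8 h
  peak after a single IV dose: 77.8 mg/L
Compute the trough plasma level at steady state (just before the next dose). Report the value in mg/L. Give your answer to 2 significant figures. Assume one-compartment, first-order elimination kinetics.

e^(−kτ) = e^(−0.02110 × 73.8) = 0.2107
Accumulation ratio R = 1 / (1 − e^(−kτ)) = 1 / (1 − 0.2107) = 1.267
Steady-state trough = C₀ × R × e^(−kτ) = 77.8 × 1.267 × 0.2107 = 20.77 mg/L

21 mg/L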